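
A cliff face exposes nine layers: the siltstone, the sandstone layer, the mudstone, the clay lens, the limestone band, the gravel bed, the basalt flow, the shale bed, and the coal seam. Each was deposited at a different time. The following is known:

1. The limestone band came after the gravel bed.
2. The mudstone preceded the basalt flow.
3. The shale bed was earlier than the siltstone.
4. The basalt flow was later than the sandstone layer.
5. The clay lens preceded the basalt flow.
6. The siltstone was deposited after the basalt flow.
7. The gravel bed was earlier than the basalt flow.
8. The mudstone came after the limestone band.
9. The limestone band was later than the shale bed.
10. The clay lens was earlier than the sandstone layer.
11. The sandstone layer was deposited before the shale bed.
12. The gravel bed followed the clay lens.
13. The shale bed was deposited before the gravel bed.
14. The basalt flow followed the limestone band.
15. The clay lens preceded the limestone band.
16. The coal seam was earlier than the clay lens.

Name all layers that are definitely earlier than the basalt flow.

Directly stated before the basalt flow: the clay lens, the gravel bed, the limestone band, the mudstone, and the sandstone layer.
The coal seam reaches the basalt flow via the coal seam → the clay lens → the basalt flow.
The shale bed reaches the basalt flow via the shale bed → the limestone band → the basalt flow.
No chain forces the siltstone ahead of the basalt flow.

the clay lens, the coal seam, the gravel bed, the limestone band, the mudstone, the sandstone layer, the shale bed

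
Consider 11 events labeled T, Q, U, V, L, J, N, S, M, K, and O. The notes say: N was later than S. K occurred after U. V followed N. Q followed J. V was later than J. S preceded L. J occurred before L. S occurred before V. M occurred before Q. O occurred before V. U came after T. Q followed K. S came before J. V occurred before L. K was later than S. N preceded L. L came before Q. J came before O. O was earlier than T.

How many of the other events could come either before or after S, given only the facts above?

Forced after S: J, K, L, N, O, Q, T, U, and V.
That leaves M with no forced order relative to S — 1.

1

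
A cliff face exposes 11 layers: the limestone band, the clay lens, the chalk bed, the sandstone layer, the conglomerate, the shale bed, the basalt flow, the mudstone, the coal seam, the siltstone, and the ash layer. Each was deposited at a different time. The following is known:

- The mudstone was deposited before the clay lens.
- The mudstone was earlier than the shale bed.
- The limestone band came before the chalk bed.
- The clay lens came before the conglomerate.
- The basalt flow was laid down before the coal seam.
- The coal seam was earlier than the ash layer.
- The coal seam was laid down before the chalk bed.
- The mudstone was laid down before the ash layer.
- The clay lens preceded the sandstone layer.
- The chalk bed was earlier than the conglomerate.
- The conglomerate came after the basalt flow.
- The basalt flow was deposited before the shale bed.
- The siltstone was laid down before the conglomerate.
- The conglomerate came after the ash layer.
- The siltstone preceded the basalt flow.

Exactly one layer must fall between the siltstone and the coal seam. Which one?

Tracing the constraints gives the siltstone → the basalt flow → the coal seam, so the basalt flow sits after the siltstone and before the coal seam.
No other layer is forced both after the siltstone and before the coal seam.

the basalt flow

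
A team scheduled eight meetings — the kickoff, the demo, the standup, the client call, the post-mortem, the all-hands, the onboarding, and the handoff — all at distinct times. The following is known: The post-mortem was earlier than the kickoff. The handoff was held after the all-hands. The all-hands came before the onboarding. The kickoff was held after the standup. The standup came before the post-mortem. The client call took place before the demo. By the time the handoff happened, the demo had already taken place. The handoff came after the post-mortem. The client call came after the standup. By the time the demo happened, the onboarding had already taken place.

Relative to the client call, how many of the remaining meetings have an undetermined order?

Forced before the client call: the standup; forced after the client call: the demo and the handoff.
That leaves the all-hands, the kickoff, the onboarding, and the post-mortem with no forced order relative to the client call — 4.

4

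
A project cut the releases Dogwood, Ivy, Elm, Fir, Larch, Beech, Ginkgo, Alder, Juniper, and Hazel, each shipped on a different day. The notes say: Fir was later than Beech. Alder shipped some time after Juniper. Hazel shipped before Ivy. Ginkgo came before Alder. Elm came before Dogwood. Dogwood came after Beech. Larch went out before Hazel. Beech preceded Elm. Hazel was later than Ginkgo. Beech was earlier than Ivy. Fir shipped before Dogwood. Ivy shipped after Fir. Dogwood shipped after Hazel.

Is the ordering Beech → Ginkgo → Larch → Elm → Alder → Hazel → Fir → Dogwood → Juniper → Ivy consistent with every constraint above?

The constraints require Juniper before Alder, but in the proposed sequence Alder appears ahead of Juniper. That one violation is enough.

no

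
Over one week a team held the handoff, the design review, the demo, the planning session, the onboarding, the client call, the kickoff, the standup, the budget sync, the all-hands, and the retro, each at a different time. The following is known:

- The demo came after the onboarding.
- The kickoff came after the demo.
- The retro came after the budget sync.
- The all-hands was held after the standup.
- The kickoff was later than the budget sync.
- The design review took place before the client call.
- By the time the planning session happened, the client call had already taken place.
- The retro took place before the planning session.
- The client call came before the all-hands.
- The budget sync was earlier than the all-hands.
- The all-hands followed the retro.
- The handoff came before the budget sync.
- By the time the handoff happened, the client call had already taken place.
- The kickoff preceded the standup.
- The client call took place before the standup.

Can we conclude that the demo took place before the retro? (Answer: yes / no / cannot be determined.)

No chain of stated constraints runs from the demo to the retro, and none runs from the retro to the demo either.
So the relative order of the demo and the retro is not fixed by the given facts.

cannot be determined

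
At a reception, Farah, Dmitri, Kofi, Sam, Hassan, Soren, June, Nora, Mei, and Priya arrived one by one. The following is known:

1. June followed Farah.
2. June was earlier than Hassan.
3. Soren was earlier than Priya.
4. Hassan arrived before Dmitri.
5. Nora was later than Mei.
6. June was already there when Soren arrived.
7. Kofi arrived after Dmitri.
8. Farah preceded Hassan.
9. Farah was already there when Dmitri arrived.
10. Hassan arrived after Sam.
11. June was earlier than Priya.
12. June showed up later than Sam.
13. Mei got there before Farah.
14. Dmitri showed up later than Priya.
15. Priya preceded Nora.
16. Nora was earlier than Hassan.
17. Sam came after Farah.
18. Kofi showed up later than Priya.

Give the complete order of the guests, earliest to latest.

The constraints fix every adjacent pair, so only one ordering works:
Mei → Farah → Sam → June → Soren → Priya → Nora → Hassan → Dmitri → Kofi.

Mei, Farah, Sam, June, Soren, Priya, Nora, Hassan, Dmitri, Kofi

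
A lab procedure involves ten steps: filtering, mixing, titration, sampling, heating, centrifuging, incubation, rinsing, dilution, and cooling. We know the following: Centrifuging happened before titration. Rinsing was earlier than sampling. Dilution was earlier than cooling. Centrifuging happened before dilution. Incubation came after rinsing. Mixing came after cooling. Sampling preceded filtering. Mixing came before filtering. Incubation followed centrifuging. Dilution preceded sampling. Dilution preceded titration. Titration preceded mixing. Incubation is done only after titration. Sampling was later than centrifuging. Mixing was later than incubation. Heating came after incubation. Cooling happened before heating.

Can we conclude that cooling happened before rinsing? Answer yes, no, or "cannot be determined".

No chain of stated constraints runs from cooling to rinsing, and none runs from rinsing to cooling either.
So the relative order of cooling and rinsing is not fixed by the given facts.

cannot be determined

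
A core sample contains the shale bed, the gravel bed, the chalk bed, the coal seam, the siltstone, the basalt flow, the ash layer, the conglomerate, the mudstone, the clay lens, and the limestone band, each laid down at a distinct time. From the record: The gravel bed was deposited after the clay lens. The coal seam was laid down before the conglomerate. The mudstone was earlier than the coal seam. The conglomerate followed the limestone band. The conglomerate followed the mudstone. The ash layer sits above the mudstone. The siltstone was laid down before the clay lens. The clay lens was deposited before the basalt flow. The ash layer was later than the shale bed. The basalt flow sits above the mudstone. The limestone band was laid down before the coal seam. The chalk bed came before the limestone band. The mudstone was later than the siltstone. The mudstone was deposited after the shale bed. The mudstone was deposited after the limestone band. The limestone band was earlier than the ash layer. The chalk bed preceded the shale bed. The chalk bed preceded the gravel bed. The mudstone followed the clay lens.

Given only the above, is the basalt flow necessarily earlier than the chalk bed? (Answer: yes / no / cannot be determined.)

no

Tracing the constraints gives the chalk bed → the limestone band → the mudstone → the basalt flow, so the chalk bed must come before the basalt flow.
That means the basalt flow cannot be before the chalk bed.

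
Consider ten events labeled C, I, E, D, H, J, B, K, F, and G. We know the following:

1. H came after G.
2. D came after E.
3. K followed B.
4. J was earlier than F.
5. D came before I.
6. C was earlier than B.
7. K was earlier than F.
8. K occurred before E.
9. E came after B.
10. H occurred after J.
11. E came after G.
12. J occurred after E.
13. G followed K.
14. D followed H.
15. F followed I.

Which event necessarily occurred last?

Every other event has a chain of constraints placing it before F, so F is last.

F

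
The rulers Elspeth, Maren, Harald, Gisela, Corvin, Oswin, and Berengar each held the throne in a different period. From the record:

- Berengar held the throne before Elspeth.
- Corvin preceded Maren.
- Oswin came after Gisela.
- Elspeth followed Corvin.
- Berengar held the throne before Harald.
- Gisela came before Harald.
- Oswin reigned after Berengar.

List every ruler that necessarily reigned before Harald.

Berengar, Gisela

Directly stated before Harald: Berengar and Gisela.
No chain forces Oswin (or any of the others) ahead of Harald.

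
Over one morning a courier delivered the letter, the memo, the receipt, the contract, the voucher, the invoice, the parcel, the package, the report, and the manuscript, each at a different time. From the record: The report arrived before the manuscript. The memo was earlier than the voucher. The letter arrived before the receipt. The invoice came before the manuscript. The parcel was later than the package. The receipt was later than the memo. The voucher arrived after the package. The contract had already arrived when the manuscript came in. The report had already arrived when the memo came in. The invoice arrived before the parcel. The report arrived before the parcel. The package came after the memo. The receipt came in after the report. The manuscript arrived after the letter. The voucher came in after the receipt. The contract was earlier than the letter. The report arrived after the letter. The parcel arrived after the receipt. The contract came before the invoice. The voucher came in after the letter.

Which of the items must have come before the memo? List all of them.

Directly stated before the memo: the report.
The contract reaches the memo via the contract → the letter → the report → the memo.
The letter reaches the memo via the letter → the report → the memo.

the contract, the letter, the report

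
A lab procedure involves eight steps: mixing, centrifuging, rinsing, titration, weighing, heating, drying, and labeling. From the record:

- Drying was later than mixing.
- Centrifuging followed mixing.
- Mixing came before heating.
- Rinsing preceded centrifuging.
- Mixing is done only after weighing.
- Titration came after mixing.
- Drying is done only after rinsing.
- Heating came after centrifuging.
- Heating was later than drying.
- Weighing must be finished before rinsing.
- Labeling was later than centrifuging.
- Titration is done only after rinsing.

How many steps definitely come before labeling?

4

Directly stated before labeling: centrifuging.
Mixing reaches labeling via mixing → centrifuging → labeling.
Rinsing reaches labeling via rinsing → centrifuging → labeling.
Weighing reaches labeling via weighing → rinsing → centrifuging → labeling.
No chain forces heating (or any of the others) ahead of labeling.
That's centrifuging, mixing, rinsing, and weighing — 4 in all.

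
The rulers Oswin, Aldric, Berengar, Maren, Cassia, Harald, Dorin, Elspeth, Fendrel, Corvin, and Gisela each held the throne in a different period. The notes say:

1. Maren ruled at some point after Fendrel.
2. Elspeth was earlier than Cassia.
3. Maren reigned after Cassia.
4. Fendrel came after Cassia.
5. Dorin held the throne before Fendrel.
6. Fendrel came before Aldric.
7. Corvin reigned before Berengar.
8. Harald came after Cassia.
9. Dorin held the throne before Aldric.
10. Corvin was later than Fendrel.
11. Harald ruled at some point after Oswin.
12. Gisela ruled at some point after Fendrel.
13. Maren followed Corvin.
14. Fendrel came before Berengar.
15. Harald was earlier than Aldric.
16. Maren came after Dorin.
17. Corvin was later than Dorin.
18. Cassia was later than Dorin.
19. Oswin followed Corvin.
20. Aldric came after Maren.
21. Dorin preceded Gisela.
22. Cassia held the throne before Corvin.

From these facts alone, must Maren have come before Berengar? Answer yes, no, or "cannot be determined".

No chain of stated constraints runs from Maren to Berengar, and none runs from Berengar to Maren either.
So the relative order of Maren and Berengar is not fixed by the given facts.

cannot be determined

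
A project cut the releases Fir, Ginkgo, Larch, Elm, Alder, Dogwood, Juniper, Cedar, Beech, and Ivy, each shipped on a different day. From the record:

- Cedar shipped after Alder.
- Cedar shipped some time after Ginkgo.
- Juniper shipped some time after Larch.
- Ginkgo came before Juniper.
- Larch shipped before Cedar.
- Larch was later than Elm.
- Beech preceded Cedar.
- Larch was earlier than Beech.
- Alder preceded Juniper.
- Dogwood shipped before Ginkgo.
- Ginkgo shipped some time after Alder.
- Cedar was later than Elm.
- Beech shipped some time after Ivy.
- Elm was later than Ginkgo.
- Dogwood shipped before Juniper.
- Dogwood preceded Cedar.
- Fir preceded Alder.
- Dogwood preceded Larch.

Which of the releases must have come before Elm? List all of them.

Alder, Dogwood, Fir, Ginkgo

Directly stated before Elm: Ginkgo.
Alder reaches Elm via Alder → Ginkgo → Elm.
Dogwood reaches Elm via Dogwood → Ginkgo → Elm.
Fir reaches Elm via Fir → Alder → Ginkgo → Elm.
No chain forces Beech (or any of the others) ahead of Elm.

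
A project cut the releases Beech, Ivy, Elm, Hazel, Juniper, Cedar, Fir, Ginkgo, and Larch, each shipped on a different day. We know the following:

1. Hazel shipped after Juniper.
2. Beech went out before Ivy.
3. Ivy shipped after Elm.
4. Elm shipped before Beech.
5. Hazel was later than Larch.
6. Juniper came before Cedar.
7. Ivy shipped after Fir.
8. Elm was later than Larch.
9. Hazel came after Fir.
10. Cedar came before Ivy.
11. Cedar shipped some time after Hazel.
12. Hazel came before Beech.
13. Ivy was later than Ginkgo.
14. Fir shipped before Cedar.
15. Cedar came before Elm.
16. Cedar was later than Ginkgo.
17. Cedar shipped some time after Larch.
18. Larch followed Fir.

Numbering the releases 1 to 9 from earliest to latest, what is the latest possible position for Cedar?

6

Cedar must come before Beech, Elm, and Ivy — 3 releases forced after it.
Everything else can be placed before Cedar in some valid order, so Cedar can sit as late as position 9 − 3 = 6.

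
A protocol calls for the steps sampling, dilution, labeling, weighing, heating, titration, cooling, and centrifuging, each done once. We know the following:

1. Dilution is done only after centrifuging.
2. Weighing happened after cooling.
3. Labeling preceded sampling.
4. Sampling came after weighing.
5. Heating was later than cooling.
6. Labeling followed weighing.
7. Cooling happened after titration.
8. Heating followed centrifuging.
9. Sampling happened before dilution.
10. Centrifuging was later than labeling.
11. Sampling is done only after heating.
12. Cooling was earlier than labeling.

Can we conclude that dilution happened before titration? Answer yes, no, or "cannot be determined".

Tracing the constraints gives titration → cooling → weighing → sampling → dilution, so titration must come before dilution.
That means dilution cannot be before titration.

no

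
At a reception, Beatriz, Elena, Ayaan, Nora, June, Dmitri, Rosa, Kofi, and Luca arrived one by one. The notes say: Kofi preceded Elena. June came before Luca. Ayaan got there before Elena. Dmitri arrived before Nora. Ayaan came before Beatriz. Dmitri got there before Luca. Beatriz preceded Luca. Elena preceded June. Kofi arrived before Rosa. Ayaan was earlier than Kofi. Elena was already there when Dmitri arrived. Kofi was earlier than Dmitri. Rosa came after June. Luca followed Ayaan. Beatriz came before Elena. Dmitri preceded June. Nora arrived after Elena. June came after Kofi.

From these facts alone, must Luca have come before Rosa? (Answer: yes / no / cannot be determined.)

No chain of stated constraints runs from Luca to Rosa, and none runs from Rosa to Luca either.
So the relative order of Luca and Rosa is not fixed by the given facts.

cannot be determined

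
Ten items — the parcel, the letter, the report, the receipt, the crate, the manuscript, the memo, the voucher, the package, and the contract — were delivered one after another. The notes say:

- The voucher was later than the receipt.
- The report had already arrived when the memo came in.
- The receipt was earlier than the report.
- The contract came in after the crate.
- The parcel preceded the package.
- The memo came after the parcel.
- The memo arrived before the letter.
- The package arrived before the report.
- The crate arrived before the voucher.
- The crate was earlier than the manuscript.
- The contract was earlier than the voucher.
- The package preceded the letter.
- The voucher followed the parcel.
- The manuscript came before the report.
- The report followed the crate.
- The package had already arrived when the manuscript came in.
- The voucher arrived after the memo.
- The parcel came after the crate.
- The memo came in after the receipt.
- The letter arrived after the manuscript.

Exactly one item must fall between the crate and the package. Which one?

the parcel

Tracing the constraints gives the crate → the parcel → the package, so the parcel sits after the crate and before the package.
No other item is forced both after the crate and before the package.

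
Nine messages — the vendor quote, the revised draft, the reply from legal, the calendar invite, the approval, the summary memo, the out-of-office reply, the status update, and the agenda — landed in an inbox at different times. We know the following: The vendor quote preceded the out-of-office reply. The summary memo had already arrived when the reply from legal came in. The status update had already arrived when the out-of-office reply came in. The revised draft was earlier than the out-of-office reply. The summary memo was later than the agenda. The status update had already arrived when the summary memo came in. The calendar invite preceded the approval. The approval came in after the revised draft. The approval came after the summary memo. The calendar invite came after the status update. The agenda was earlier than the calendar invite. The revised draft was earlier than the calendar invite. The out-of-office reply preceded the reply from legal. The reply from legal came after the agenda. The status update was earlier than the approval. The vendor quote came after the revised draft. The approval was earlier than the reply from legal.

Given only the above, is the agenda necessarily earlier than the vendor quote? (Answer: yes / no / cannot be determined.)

cannot be determined

No chain of stated constraints runs from the agenda to the vendor quote, and none runs from the vendor quote to the agenda either.
So the relative order of the agenda and the vendor quote is not fixed by the given facts.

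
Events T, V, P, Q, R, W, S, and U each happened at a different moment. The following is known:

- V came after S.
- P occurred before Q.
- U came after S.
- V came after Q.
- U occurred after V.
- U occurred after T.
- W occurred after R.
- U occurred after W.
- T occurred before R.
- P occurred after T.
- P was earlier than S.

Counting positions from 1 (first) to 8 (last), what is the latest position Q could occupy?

6

Q must come before U and V — 2 events forced after it.
Everything else can be placed before Q in some valid order, so Q can sit as late as position 8 − 2 = 6.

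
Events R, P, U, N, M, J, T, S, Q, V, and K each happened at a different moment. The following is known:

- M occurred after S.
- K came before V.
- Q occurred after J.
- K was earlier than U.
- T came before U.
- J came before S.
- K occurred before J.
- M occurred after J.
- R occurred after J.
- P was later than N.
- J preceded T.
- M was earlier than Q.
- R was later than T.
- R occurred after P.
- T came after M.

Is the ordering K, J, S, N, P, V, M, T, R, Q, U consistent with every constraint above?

Check each stated constraint against the proposed order — e.g. J is ahead of Q; K is ahead of U. Every pair is in the required order; nothing is violated.

yes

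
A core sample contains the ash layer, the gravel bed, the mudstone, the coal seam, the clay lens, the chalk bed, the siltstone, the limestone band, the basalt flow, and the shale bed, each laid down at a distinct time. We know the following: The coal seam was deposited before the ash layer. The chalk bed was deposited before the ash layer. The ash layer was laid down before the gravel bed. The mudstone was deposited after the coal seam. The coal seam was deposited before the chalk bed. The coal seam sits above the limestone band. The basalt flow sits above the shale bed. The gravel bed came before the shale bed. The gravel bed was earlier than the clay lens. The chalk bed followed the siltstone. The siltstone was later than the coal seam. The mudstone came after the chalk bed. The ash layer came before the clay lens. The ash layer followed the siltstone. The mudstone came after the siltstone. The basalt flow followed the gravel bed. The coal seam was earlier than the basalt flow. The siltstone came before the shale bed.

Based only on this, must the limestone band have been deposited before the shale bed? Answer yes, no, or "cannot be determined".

Chain the constraints: the limestone band → the coal seam → the siltstone → the shale bed. Each link is directly stated, so the limestone band comes before the shale bed.

yes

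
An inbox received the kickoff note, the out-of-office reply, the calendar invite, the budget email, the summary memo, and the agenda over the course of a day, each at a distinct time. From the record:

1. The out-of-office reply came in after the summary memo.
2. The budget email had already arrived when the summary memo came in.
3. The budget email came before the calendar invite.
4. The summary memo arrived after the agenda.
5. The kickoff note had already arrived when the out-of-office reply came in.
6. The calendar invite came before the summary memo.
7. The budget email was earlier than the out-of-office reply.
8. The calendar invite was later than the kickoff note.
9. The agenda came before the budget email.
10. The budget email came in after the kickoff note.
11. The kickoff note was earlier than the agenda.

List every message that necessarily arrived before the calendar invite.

the agenda, the budget email, the kickoff note

Directly stated before the calendar invite: the budget email and the kickoff note.
The agenda reaches the calendar invite via the agenda → the budget email → the calendar invite.
No chain forces the summary memo (or any of the others) ahead of the calendar invite.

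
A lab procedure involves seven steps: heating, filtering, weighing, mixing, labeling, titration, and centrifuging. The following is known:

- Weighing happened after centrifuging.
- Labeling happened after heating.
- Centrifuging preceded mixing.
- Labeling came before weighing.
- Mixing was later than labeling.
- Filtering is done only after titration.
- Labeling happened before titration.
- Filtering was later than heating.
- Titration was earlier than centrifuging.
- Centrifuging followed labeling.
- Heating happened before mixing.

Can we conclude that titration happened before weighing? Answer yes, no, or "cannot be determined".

yes

Chain the constraints: titration → centrifuging → weighing. Each link is directly stated, so titration comes before weighing.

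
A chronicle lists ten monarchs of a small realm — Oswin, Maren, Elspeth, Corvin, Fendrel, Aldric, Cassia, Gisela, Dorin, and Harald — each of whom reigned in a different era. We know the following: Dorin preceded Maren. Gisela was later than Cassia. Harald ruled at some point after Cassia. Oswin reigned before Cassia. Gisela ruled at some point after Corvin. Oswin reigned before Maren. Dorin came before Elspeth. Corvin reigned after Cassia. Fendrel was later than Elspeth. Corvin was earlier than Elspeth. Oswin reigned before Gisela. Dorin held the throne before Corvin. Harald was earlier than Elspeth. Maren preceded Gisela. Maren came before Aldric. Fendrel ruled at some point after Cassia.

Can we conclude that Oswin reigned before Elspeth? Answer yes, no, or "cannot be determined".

yes

Chain the constraints: Oswin → Cassia → Harald → Elspeth. Each link is directly stated, so Oswin comes before Elspeth.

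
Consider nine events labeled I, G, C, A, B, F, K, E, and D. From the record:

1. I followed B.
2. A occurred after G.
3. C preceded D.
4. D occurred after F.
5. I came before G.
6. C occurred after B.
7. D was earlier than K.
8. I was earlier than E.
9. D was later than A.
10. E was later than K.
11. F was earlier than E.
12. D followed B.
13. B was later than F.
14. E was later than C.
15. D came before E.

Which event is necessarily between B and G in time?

Tracing the constraints gives B → I → G, so I sits after B and before G.
No other event is forced both after B and before G.

I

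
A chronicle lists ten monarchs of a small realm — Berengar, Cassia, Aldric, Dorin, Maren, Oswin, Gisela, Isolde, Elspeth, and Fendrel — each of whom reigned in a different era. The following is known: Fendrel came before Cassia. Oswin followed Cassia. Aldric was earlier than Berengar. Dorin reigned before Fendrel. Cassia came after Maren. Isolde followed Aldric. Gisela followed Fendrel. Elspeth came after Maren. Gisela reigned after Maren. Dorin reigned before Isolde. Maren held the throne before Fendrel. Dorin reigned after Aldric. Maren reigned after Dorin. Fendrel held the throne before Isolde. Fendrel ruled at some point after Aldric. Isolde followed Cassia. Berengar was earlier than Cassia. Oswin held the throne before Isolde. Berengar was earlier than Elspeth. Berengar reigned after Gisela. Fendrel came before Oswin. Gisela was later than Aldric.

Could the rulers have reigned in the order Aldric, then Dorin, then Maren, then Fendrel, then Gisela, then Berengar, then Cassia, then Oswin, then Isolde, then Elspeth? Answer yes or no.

yes

Check each stated constraint against the proposed order — e.g. Dorin is ahead of Isolde; Aldric is ahead of Isolde. Every pair is in the required order; nothing is violated.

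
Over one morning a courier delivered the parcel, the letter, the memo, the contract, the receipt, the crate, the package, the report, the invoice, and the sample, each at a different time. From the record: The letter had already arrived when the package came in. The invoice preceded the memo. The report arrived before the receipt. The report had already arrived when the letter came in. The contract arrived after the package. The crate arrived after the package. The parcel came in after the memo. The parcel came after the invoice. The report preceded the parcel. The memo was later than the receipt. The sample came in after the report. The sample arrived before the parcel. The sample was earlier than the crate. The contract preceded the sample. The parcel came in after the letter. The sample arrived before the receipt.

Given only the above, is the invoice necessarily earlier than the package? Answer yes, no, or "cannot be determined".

No chain of stated constraints runs from the invoice to the package, and none runs from the package to the invoice either.
So the relative order of the invoice and the package is not fixed by the given facts.

cannot be determined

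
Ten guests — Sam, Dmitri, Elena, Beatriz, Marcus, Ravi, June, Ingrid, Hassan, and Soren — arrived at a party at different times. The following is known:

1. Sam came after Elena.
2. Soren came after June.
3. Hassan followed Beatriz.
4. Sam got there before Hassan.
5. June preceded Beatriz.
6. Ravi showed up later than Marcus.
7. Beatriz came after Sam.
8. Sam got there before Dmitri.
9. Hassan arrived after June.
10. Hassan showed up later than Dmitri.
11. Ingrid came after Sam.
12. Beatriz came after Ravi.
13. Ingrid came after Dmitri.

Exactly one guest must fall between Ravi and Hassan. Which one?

Tracing the constraints gives Ravi → Beatriz → Hassan, so Beatriz sits after Ravi and before Hassan.
No other guest is forced both after Ravi and before Hassan.

Beatriz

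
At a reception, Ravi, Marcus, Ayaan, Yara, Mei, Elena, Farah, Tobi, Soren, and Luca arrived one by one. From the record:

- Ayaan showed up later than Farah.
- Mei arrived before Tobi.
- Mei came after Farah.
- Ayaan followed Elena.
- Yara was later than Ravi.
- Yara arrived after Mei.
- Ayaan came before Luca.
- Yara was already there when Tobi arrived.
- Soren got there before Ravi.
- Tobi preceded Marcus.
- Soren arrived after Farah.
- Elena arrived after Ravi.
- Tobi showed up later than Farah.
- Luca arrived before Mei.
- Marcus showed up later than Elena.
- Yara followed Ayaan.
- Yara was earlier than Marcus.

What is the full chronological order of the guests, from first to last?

Farah, Soren, Ravi, Elena, Ayaan, Luca, Mei, Yara, Tobi, Marcus

The constraints fix every adjacent pair, so only one ordering works:
Farah → Soren → Ravi → Elena → Ayaan → Luca → Mei → Yara → Tobi → Marcus.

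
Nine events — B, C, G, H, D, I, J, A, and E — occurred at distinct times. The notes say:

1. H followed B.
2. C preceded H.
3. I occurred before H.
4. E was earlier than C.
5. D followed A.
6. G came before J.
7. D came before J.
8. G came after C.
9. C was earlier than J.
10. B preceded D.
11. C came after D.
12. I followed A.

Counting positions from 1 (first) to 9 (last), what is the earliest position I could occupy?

A must come before I — 1 forced predecessor.
Nothing else is forced ahead of I, so its earliest slot is position 1 + 1 = 2.

2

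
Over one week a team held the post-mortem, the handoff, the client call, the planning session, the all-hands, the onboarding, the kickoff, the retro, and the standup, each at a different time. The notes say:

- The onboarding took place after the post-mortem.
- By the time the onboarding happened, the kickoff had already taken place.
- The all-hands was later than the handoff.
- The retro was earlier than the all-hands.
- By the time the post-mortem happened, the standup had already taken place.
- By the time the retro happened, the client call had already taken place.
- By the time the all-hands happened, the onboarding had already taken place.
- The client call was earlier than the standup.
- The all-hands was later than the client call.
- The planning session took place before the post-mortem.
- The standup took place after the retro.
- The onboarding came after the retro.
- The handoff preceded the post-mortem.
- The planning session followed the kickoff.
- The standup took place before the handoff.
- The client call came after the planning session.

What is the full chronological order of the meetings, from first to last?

The constraints fix every adjacent pair, so only one ordering works:
the kickoff → the planning session → the client call → the retro → the standup → the handoff → the post-mortem → the onboarding → the all-hands.

the kickoff, the planning session, the client call, the retro, the standup, the handoff, the post-mortem, the onboarding, the all-hands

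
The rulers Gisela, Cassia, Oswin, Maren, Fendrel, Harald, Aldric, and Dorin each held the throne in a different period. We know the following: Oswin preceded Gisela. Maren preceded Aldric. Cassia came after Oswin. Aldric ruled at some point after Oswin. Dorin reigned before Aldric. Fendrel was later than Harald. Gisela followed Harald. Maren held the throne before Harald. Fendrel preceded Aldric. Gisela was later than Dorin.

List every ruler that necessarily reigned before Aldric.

Directly stated before Aldric: Dorin, Fendrel, Maren, and Oswin.
Harald reaches Aldric via Harald → Fendrel → Aldric.
No chain forces Cassia (or any of the others) ahead of Aldric.

Dorin, Fendrel, Harald, Maren, Oswin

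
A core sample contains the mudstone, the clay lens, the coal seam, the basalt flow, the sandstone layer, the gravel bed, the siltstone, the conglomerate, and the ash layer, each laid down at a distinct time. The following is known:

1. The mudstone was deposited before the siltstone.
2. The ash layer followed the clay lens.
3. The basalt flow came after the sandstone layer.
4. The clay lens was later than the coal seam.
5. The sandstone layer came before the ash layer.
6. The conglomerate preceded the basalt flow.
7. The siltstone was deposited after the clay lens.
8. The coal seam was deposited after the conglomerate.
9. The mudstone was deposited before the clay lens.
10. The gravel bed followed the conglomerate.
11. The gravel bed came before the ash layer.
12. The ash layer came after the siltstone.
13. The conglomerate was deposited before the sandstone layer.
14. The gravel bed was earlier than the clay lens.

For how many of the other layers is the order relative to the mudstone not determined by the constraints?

5

Forced after the mudstone: the ash layer, the clay lens, and the siltstone.
That leaves the basalt flow, the coal seam, the conglomerate, the gravel bed, and the sandstone layer with no forced order relative to the mudstone — 5.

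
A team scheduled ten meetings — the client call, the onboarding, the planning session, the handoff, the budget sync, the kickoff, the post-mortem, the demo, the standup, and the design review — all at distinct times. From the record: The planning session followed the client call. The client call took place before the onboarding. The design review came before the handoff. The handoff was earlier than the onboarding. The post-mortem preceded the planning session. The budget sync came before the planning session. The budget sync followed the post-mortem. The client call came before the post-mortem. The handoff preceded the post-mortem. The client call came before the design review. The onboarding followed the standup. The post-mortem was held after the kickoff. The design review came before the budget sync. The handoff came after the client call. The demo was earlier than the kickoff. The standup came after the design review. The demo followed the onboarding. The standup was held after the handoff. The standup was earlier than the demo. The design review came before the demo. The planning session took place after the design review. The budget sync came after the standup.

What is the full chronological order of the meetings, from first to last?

the client call, the design review, the handoff, the standup, the onboarding, the demo, the kickoff, the post-mortem, the budget sync, the planning session

The constraints fix every adjacent pair, so only one ordering works:
the client call → the design review → the handoff → the standup → the onboarding → the demo → the kickoff → the post-mortem → the budget sync → the planning session.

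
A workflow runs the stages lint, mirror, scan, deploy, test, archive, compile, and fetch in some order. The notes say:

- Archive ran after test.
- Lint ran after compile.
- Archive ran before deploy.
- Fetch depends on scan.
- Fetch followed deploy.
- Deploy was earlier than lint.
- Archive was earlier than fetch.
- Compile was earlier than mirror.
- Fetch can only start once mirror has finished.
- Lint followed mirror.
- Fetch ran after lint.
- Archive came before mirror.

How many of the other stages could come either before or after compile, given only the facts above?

4

Forced after compile: fetch, lint, and mirror.
That leaves archive, deploy, scan, and test with no forced order relative to compile — 4.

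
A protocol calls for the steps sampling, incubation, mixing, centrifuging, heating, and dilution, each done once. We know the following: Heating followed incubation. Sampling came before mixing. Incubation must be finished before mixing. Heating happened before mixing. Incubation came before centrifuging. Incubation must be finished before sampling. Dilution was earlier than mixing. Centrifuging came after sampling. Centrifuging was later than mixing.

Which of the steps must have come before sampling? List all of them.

incubation

Directly stated before sampling: incubation.
No chain forces dilution (or any of the others) ahead of sampling.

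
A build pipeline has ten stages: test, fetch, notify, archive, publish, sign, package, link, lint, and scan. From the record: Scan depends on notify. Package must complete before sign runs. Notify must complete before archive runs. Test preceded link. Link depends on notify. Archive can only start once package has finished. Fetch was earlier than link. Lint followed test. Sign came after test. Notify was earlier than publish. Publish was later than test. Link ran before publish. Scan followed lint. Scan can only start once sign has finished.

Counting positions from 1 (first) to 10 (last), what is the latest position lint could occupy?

Lint must come before scan — 1 stage forced after it.
Everything else can be placed before lint in some valid order, so lint can sit as late as position 10 − 1 = 9.

9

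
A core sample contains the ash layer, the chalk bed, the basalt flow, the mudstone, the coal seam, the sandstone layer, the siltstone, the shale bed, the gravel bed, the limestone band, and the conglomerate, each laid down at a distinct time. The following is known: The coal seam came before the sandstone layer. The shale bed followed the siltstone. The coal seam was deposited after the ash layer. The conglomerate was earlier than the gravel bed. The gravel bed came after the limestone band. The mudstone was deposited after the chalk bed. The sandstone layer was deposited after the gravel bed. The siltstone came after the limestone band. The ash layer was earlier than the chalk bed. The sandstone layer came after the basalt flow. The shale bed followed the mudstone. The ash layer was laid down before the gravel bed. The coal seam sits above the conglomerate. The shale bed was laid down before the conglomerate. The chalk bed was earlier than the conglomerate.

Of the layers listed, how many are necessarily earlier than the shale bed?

5

Directly stated before the shale bed: the mudstone and the siltstone.
The ash layer reaches the shale bed via the ash layer → the chalk bed → the mudstone → the shale bed.
The chalk bed reaches the shale bed via the chalk bed → the mudstone → the shale bed.
The limestone band reaches the shale bed via the limestone band → the siltstone → the shale bed.
No chain forces the basalt flow (or any of the others) ahead of the shale bed.
That's the ash layer, the chalk bed, the limestone band, the mudstone, and the siltstone — 5 in all.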